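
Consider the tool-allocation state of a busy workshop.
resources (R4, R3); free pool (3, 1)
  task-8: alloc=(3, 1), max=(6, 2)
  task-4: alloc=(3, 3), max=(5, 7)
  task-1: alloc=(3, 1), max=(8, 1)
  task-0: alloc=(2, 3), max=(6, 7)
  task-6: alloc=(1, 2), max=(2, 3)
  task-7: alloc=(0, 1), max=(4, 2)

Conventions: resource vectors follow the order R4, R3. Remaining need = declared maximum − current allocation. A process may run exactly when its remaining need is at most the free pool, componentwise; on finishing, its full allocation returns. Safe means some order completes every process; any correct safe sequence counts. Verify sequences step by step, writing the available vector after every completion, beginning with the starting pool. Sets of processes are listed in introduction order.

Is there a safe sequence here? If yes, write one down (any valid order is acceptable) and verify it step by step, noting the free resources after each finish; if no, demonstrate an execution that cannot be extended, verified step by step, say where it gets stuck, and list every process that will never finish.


The state is SAFE; one workable sequence: task-8, task-1, task-6, task-0, task-4, task-7.
Key observation: at task-8 the run first touches a limit — (3, 1) against (3, 1), exact on a resource it actually requests.
Walking it through:
  pool = (3, 1)
  task-8: need (3, 1) fits (3, 1); releases (3, 1), pool now (6, 2)
  task-1: need (5, 0) fits (6, 2); releases (3, 1), pool now (9, 3)
  task-6: need (1, 1) fits (9, 3); releases (1, 2), pool now (10, 5)
  task-0: need (4, 4) fits (10, 5); releases (2, 3), pool now (12, 8)
  task-4: need (2, 4) fits (12, 8); releases (3, 3), pool now (15, 11)
  task-7: need (4, 1) fits (15, 11); releases (0, 1), pool now (15, 12)


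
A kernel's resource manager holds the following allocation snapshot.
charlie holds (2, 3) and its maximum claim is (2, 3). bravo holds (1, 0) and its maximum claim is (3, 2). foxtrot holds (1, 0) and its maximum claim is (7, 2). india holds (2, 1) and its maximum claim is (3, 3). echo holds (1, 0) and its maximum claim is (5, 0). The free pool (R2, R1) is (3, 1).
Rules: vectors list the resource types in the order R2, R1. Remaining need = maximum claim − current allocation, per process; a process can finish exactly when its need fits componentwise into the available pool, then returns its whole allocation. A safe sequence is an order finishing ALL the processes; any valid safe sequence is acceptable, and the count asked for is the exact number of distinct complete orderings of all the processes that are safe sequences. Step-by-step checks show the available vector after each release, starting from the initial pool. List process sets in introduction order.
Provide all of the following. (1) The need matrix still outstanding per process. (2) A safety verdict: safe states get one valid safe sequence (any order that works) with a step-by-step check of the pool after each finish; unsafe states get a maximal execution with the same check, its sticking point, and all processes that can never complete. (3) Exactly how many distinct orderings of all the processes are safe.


(1) Need matrix, components ordered R2, R1:
  charlie: (0, 0)
  bravo: (2, 2)
  foxtrot: (6, 2)
  india: (1, 2)
  echo: (4, 0)
(2) SAFE, for example via the order charlie, echo, foxtrot, india, bravo.
Key observation: foxtrot is the earliest step where a requested resource binds exactly: need (6, 2), pool (6, 4) at its turn.
Check, step by step:
  pool = (3, 1)
  run charlie (needs (0, 0), free (3, 1)); after release of (2, 3) the pool is (5, 4)
  run echo (needs (4, 0), free (5, 4)); after release of (1, 0) the pool is (6, 4)
  run foxtrot (needs (6, 2), free (6, 4)); after release of (1, 0) the pool is (7, 4)
  run india (needs (1, 2), free (7, 4)); after release of (2, 1) the pool is (9, 5)
  run bravo (needs (2, 2), free (9, 5)); after release of (1, 0) the pool is (10, 5)
(3) Precisely 18 of the possible complete orderings are safe sequences.


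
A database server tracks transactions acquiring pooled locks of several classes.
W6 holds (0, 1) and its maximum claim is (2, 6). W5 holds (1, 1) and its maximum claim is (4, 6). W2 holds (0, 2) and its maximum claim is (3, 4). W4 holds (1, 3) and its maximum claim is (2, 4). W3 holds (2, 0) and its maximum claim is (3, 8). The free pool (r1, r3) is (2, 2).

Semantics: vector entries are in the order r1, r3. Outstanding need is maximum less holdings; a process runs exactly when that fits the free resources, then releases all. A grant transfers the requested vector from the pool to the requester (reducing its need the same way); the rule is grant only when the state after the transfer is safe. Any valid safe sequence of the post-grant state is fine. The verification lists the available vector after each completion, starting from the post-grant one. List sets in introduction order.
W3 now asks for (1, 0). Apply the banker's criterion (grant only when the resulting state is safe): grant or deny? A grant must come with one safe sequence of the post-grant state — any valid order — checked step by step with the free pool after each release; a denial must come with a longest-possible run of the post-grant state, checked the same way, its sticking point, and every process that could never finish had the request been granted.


DENY: after the grant no complete ordering would exist.
Key observation: after W4, W6 the pool peaks at (2, 6), and each blocked process is short somewhere: W5 on r1; W2 on r1; W3 on r3.
Pretend the grant happened; the run W4, W6 goes as far as possible. Check, step by step:
  pool = (1, 2)
  W4: need (1, 1) fits (1, 2); releases (1, 3), pool now (2, 5)
  W6: need (2, 5) fits (2, 5); releases (0, 1), pool now (2, 6)
  W5 still needs (3, 5) but only (2, 6) is free — short on r1
  W2 still needs (3, 2) but only (2, 6) is free — short on r1
  W3 still needs (0, 8) but only (2, 6) is free — short on r3
Post-grant, the permanently blocked set is W5, W2 and W3.


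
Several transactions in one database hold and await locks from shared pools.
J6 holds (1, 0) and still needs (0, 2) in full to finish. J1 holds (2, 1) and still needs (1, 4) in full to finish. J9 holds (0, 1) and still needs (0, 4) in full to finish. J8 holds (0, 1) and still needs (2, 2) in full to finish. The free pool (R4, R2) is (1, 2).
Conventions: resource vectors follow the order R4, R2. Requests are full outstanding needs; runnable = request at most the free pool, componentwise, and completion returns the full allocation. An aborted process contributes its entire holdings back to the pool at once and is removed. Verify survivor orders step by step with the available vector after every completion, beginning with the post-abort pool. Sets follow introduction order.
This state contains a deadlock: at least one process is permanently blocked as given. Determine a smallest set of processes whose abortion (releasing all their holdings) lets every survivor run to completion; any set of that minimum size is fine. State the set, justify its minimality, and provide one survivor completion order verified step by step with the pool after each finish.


The answer: abort J9.
Key observation: aborting J9 returns (0, 1), and J1 — hopeless before — runs at step 3 with the returned capacity in the pool.
Why nothing smaller works: aborting no one leaves the state deadlocked as given.
The survivors complete as J6, J8, J1. Verifying each step (starting from the post-abort pool):
  pool = (1, 3)
  J6 needs (0, 2) <= (1, 3) -> finishes; pool += (1, 0) = (2, 3)
  J8 needs (2, 2) <= (2, 3) -> finishes; pool += (0, 1) = (2, 4)
  J1 needs (1, 4) <= (2, 4) -> finishes; pool += (2, 1) = (4, 5)


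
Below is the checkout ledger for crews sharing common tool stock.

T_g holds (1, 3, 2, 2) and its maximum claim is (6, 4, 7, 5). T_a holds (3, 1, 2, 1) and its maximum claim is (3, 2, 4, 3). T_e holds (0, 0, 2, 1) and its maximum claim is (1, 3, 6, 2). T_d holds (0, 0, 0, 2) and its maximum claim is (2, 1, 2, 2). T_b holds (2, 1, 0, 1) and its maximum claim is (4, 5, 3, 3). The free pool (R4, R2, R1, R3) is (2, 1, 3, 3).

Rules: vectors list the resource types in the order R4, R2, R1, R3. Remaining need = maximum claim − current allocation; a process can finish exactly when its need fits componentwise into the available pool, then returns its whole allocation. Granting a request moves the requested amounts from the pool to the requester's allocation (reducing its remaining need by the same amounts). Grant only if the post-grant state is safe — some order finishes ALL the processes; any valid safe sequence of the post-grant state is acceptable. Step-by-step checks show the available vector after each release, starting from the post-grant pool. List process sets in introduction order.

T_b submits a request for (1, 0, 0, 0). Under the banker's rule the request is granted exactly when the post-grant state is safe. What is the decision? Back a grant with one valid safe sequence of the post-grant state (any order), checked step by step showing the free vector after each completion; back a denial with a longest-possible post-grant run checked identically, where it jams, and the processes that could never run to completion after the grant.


DENY: after the grant no complete ordering would exist.
Key observation: after T_a, T_d the pool peaks at (4, 2, 5, 6), and each blocked process is short somewhere: T_g on R4; T_e on R2; T_b on R2.
On the post-grant state, T_a, T_d is a maximal run — nothing extends it. Step-by-step check:
  pool = (1, 1, 3, 3)
  run T_a (needs (0, 1, 2, 2), free (1, 1, 3, 3)); after release of (3, 1, 2, 1) the pool is (4, 2, 5, 4)
  run T_d (needs (2, 1, 2, 0), free (4, 2, 5, 4)); after release of (0, 0, 0, 2) the pool is (4, 2, 5, 6)
  T_g still needs (5, 1, 5, 3) but only (4, 2, 5, 6) is free — short on R4
  T_e still needs (1, 3, 4, 1) but only (4, 2, 5, 6) is free — short on R2
  T_b still needs (1, 4, 3, 2) but only (4, 2, 5, 6) is free — short on R2
Had the request been granted, T_g, T_e and T_b could never finish.


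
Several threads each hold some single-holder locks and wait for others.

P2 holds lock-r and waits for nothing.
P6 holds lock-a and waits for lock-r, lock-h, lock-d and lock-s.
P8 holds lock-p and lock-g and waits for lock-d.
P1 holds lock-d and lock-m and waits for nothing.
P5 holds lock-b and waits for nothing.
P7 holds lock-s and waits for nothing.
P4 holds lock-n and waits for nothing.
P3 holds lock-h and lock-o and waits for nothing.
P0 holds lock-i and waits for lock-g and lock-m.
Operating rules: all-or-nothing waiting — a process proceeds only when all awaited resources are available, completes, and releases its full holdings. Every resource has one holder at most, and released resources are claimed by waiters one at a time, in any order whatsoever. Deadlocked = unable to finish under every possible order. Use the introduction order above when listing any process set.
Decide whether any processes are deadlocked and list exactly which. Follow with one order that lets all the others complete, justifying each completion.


Nothing here is deadlocked.
Key observation: no waiting chain loops back on itself — every chain ends at a process that waits on nothing, so everyone eventually runs.
A valid finishing order for the others: P2, P1, P3, P4, P5, P8, P7, P0, P6.
Walking it through:
  P2 waits on nothing -> runs at once and releases lock-r
  P1 waits on nothing -> runs at once and releases lock-d and lock-m
  P3 waits on nothing -> runs at once and releases lock-h and lock-o
  P4 waits on nothing -> runs at once and releases lock-n
  P5 waits on nothing -> runs at once and releases lock-b
  P8: everything it awaited (lock-d) is free; runs, freeing lock-p and lock-g
  P7 waits on nothing -> runs at once and releases lock-s
  P0: everything it awaited (lock-g and lock-m) is free; runs, freeing lock-i
  P6: everything it awaited (lock-r, lock-h, lock-d and lock-s) is free; runs, freeing lock-a


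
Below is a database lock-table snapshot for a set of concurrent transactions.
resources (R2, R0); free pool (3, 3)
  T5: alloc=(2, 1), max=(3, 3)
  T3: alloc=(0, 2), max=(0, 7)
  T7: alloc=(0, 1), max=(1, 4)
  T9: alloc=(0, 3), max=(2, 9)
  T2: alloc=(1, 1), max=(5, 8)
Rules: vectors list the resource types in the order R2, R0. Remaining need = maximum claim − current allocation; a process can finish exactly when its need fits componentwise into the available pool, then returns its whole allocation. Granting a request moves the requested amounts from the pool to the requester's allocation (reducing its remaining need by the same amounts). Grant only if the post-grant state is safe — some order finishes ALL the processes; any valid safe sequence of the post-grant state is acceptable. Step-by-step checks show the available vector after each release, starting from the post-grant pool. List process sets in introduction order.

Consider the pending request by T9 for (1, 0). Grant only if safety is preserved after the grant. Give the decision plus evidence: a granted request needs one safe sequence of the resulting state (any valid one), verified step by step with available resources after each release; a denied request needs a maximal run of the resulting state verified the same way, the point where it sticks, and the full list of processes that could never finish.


GRANT. The post-grant state is safe; one safe sequence: T7, T5, T3, T9, T2.
Key observation: post-grant, (2, 3) remains, and an order beginning with T7 completes everyone.
Step-by-step check of the post-grant state:
  pool = (2, 3)
  T7: need (1, 3) fits (2, 3); releases (0, 1), pool now (2, 4)
  T5: need (1, 2) fits (2, 4); releases (2, 1), pool now (4, 5)
  T3: need (0, 5) fits (4, 5); releases (0, 2), pool now (4, 7)
  T9: need (1, 6) fits (4, 7); releases (1, 3), pool now (5, 10)
  T2: need (4, 7) fits (5, 10); releases (1, 1), pool now (6, 11)


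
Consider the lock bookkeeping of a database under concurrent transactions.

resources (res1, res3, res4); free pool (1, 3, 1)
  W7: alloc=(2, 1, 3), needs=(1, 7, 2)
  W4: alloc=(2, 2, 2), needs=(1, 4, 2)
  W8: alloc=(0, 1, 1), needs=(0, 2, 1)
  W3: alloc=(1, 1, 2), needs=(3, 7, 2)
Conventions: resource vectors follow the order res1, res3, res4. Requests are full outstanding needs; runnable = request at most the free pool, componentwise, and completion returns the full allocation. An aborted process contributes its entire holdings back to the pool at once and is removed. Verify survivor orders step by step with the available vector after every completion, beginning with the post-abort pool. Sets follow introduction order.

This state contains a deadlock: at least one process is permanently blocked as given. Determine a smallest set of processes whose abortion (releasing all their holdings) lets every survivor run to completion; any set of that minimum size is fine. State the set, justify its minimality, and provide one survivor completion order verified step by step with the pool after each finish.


Minimum abort set: W3.
Key observation: W7 had no path to completion before; after the abort of W3 ((1, 1, 2) returned), step 3 is where it fits.
No smaller set exists: with zero aborts the deadlock remains.
One survivor order: W8, W4, W7. Step-by-step check (post-abort pool first):
  pool = (2, 4, 3)
  run W8 (needs (0, 2, 1), free (2, 4, 3)); after release of (0, 1, 1) the pool is (2, 5, 4)
  run W4 (needs (1, 4, 2), free (2, 5, 4)); after release of (2, 2, 2) the pool is (4, 7, 6)
  run W7 (needs (1, 7, 2), free (4, 7, 6)); after release of (2, 1, 3) the pool is (6, 8, 9)


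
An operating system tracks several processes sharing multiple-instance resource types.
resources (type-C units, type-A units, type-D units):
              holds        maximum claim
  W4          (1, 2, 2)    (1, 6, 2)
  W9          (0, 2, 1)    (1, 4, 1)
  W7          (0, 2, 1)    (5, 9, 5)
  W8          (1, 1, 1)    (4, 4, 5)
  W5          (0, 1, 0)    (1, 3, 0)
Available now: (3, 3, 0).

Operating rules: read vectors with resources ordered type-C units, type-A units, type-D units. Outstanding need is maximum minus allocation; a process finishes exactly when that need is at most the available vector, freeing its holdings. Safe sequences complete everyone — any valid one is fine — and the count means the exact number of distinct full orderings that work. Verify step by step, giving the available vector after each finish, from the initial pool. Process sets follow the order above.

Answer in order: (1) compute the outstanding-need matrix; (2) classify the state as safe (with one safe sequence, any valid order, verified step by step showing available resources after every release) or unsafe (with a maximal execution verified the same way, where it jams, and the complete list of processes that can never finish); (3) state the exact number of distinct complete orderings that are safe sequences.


(1) Remaining need (order type-C units, type-A units, type-D units):
  W4: (0, 4, 0)
  W9: (1, 2, 0)
  W7: (5, 7, 4)
  W8: (3, 3, 4)
  W5: (1, 2, 0)
(2) The state is UNSAFE.
Key observation: the pool after W9, W5, W4 is (4, 8, 3); every surviving request exceeds it in type-D units, so progress ends there.
Going as far as possible: W9, W5, W4; after that, nothing fits. Walking it through:
  pool = (3, 3, 0)
  W9: need (1, 2, 0) fits (3, 3, 0); releases (0, 2, 1), pool now (3, 5, 1)
  W5: need (1, 2, 0) fits (3, 5, 1); releases (0, 1, 0), pool now (3, 6, 1)
  W4: need (0, 4, 0) fits (3, 6, 1); releases (1, 2, 2), pool now (4, 8, 3)
  W7 cannot run: need (5, 7, 4) vs free (4, 8, 3) (insufficient type-C units and type-D units)
  W8 cannot run: need (3, 3, 4) vs free (4, 8, 3) (insufficient type-D units)
Never able to finish: W7 and W8.
(3) The exact count: 0 of the possible complete orderings are safe sequences.


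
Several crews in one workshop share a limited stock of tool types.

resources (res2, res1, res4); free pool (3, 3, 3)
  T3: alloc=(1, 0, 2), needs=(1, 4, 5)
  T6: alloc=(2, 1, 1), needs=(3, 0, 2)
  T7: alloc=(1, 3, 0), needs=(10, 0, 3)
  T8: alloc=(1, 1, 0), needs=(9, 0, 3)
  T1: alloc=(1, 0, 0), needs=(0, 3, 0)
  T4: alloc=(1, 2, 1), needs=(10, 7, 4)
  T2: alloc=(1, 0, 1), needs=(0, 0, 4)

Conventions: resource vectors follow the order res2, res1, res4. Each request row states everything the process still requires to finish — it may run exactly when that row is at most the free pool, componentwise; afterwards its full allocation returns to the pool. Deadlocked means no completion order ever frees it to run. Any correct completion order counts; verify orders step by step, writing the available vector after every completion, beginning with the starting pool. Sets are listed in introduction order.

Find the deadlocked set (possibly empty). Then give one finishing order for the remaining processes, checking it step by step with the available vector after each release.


Deadlocked set: T7, T8 and T4.
Key observation: even finishing T6, T2, T3, T1 leaves just (8, 4, 7) free — too little res2 for any of the remaining processes.
One completion order for the rest: T6, T2, T3, T1. Verifying each step:
  pool = (3, 3, 3)
  T6: need (3, 0, 2) fits (3, 3, 3); releases (2, 1, 1), pool now (5, 4, 4)
  T2: need (0, 0, 4) fits (5, 4, 4); releases (1, 0, 1), pool now (6, 4, 5)
  T3: need (1, 4, 5) fits (6, 4, 5); releases (1, 0, 2), pool now (7, 4, 7)
  T1: need (0, 3, 0) fits (7, 4, 7); releases (1, 0, 0), pool now (8, 4, 7)
The stuck group stays short no matter what:
  T7 cannot run: need (10, 0, 3) vs free (8, 4, 7) (insufficient res2)
  T8 cannot run: need (9, 0, 3) vs free (8, 4, 7) (insufficient res2)
  T4 cannot run: need (10, 7, 4) vs free (8, 4, 7) (insufficient res2 and res1)


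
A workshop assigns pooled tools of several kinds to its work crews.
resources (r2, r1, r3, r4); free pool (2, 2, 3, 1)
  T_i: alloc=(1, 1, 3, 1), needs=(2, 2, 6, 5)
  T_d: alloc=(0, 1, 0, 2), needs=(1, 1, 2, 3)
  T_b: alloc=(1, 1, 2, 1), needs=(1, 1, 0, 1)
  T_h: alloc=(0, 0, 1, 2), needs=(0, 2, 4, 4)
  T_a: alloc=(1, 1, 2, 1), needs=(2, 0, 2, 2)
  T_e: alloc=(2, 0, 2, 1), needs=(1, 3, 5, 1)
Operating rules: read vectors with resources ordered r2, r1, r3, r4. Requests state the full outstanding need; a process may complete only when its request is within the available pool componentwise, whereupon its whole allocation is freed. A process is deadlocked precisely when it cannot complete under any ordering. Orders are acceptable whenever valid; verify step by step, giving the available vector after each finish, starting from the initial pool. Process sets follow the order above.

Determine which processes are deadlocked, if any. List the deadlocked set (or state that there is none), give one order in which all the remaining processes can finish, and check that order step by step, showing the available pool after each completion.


The deadlocked set is empty.
Key observation: no deadlock: T_b fits now, and the freed resources carry the rest through.
The rest can finish in the order T_b, T_e, T_a, T_h, T_i, T_d. Step-by-step check:
  pool = (2, 2, 3, 1)
  run T_b (needs (1, 1, 0, 1), free (2, 2, 3, 1)); after release of (1, 1, 2, 1) the pool is (3, 3, 5, 2)
  run T_e (needs (1, 3, 5, 1), free (3, 3, 5, 2)); after release of (2, 0, 2, 1) the pool is (5, 3, 7, 3)
  run T_a (needs (2, 0, 2, 2), free (5, 3, 7, 3)); after release of (1, 1, 2, 1) the pool is (6, 4, 9, 4)
  run T_h (needs (0, 2, 4, 4), free (6, 4, 9, 4)); after release of (0, 0, 1, 2) the pool is (6, 4, 10, 6)
  run T_i (needs (2, 2, 6, 5), free (6, 4, 10, 6)); after release of (1, 1, 3, 1) the pool is (7, 5, 13, 7)
  run T_d (needs (1, 1, 2, 3), free (7, 5, 13, 7)); after release of (0, 1, 0, 2) the pool is (7, 6, 13, 9)


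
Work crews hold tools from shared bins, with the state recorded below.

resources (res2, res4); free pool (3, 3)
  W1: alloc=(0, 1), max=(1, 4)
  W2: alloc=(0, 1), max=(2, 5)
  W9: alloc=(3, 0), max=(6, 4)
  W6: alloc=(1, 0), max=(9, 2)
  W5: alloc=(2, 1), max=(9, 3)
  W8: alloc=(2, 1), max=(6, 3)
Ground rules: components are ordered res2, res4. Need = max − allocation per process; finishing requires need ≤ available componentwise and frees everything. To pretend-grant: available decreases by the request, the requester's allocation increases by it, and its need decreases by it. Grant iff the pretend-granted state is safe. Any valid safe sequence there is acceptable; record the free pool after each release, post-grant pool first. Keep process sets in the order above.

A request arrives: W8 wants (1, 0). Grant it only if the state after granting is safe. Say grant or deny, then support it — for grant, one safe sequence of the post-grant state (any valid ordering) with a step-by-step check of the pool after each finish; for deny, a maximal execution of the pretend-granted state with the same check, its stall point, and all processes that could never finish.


DENY: after the grant no complete ordering would exist.
Key observation: once W1, W2 finish, the pool peaks at (2, 5) — and every remaining process still needs more res2 than that.
On the post-grant state, W1, W2 is a maximal run — nothing extends it. Verifying each step:
  pool = (2, 3)
  W1: need (1, 3) fits (2, 3); releases (0, 1), pool now (2, 4)
  W2: need (2, 4) fits (2, 4); releases (0, 1), pool now (2, 5)
  W9 still needs (3, 4) but only (2, 5) is free — short on res2
  W6 still needs (8, 2) but only (2, 5) is free — short on res2
  W5 still needs (7, 2) but only (2, 5) is free — short on res2
  W8 still needs (3, 2) but only (2, 5) is free — short on res2
Processes that could never finish after the grant: W9, W6, W5 and W8.


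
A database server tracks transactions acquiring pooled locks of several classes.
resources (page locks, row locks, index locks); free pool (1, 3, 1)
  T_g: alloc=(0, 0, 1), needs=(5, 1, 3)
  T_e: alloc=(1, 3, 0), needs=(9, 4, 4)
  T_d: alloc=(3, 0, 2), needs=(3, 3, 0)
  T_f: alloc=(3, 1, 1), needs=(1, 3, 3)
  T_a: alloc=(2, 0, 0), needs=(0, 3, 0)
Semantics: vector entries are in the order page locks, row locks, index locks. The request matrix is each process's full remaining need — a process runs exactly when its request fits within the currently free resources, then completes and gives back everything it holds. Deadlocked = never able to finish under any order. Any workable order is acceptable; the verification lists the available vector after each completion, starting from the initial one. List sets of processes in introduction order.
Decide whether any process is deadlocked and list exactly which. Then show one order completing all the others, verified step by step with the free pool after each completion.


The deadlocked set is empty.
Key observation: the pool covers T_a at once, and every later process fits after earlier releases.
A valid finishing order for the others: T_a, T_d, T_f, T_e, T_g. Check, step by step:
  pool = (1, 3, 1)
  run T_a (needs (0, 3, 0), free (1, 3, 1)); after release of (2, 0, 0) the pool is (3, 3, 1)
  run T_d (needs (3, 3, 0), free (3, 3, 1)); after release of (3, 0, 2) the pool is (6, 3, 3)
  run T_f (needs (1, 3, 3), free (6, 3, 3)); after release of (3, 1, 1) the pool is (9, 4, 4)
  run T_e (needs (9, 4, 4), free (9, 4, 4)); after release of (1, 3, 0) the pool is (10, 7, 4)
  run T_g (needs (5, 1, 3), free (10, 7, 4)); after release of (0, 0, 1) the pool is (10, 7, 5)


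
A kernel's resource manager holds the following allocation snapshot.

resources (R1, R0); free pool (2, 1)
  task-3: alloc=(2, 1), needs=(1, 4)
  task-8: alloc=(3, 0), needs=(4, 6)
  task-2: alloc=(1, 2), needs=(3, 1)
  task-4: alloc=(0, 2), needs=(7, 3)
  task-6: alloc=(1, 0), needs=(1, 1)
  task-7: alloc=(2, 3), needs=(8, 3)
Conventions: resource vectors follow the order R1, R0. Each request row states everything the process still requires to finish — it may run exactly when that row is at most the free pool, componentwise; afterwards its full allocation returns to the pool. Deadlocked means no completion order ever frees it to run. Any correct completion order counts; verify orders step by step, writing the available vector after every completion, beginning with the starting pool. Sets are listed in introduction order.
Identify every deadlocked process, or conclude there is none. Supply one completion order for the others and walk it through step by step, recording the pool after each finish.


Deadlocked: task-3, task-8, task-4 and task-7.
Key observation: after task-6, task-2 the pool peaks at (4, 3), and each blocked process is short somewhere: task-3 on R0; task-8 on R0; task-4 on R1; task-7 on R1.
The rest can finish in the order task-6, task-2. Check, step by step:
  pool = (2, 1)
  run task-6 (needs (1, 1), free (2, 1)); after release of (1, 0) the pool is (3, 1)
  run task-2 (needs (3, 1), free (3, 1)); after release of (1, 2) the pool is (4, 3)
None of the blocked processes ever fits:
  task-3 cannot run: need (1, 4) vs free (4, 3) (insufficient R0)
  task-8 cannot run: need (4, 6) vs free (4, 3) (insufficient R0)
  task-4 cannot run: need (7, 3) vs free (4, 3) (insufficient R1)
  task-7 cannot run: need (8, 3) vs free (4, 3) (insufficient R1)


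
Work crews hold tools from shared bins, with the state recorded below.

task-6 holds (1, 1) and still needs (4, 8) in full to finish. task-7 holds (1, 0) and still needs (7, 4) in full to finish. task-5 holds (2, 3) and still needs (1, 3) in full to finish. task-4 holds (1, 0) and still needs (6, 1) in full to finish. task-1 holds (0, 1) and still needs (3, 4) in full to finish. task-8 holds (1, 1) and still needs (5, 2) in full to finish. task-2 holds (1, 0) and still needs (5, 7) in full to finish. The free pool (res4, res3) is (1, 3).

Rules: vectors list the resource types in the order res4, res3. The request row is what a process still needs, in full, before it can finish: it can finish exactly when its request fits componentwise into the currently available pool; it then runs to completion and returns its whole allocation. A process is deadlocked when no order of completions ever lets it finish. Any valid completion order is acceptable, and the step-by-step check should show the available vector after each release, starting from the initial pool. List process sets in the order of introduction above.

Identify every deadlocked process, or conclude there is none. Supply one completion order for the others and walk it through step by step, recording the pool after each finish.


The deadlocked set is task-6, task-7, task-4, task-8 and task-2.
Key observation: once task-5, task-1 finish, the pool peaks at (3, 7) — and every remaining process still needs more res4 than that.
A valid finishing order for the others: task-5, task-1. Check, step by step:
  pool = (1, 3)
  task-5: need (1, 3) fits (1, 3); releases (2, 3), pool now (3, 6)
  task-1: need (3, 4) fits (3, 6); releases (0, 1), pool now (3, 7)
The blocked processes can never fit:
  task-6 still needs (4, 8) but only (3, 7) is free — short on res4 and res3
  task-7 still needs (7, 4) but only (3, 7) is free — short on res4
  task-4 still needs (6, 1) but only (3, 7) is free — short on res4
  task-8 still needs (5, 2) but only (3, 7) is free — short on res4
  task-2 still needs (5, 7) but only (3, 7) is free — short on res4


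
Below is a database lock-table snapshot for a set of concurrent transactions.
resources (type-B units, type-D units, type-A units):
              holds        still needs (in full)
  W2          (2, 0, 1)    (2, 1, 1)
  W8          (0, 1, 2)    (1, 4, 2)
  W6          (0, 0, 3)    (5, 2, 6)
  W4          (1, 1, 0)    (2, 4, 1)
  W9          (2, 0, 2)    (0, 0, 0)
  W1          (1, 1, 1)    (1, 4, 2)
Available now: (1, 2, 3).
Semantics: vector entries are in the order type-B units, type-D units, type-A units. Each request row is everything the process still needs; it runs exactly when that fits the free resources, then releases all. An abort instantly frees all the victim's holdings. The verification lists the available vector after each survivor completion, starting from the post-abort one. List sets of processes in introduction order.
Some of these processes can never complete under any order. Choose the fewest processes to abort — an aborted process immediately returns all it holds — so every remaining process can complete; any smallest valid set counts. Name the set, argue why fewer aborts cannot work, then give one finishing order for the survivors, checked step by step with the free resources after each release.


Minimum abort set: W8 and W1.
Key observation: the deadlocked W4 becomes finishable only because W8 and W1 released (1, 2, 3); it completes at step 1 below.
No one abort is enough; case by case: W2 alone leaves W8 blocked (short on type-D units); W8 alone leaves W4 blocked (short on type-D units); W6 alone leaves W8 blocked (short on type-D units); W4 alone leaves W8 blocked (short on type-D units); W9 alone leaves W8 blocked (short on type-D units); W1 alone leaves W8 blocked (short on type-D units).
The survivors complete as W4, W2, W6, W9. Check, step by step (starting from the post-abort pool):
  pool = (2, 4, 6)
  W4 needs (2, 4, 1) <= (2, 4, 6) -> finishes; pool += (1, 1, 0) = (3, 5, 6)
  W2 needs (2, 1, 1) <= (3, 5, 6) -> finishes; pool += (2, 0, 1) = (5, 5, 7)
  W6 needs (5, 2, 6) <= (5, 5, 7) -> finishes; pool += (0, 0, 3) = (5, 5, 10)
  W9 needs (0, 0, 0) <= (5, 5, 10) -> finishes; pool += (2, 0, 2) = (7, 5, 12)


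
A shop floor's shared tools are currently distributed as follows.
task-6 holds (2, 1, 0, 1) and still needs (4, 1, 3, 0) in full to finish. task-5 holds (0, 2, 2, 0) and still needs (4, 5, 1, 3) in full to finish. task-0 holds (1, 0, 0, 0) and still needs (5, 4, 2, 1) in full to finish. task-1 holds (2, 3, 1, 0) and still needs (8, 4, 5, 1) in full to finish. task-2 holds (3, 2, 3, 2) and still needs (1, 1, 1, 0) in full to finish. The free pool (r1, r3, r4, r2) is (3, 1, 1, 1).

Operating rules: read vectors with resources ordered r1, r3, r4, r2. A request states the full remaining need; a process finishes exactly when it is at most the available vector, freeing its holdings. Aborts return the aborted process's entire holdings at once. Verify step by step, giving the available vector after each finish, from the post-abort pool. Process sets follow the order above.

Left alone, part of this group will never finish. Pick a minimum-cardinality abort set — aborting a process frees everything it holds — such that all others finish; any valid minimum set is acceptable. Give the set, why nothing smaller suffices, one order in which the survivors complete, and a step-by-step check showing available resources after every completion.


The answer: abort task-1.
Key observation: no ordering could ever have run task-5 before the abort of task-1; with (2, 3, 1, 0) back in the pool it fits at step 4.
Minimality: the empty abort set fails — the state is deadlocked as it stands.
One survivor order: task-2, task-0, task-6, task-5. Step-by-step check (post-abort pool first):
  pool = (5, 4, 2, 1)
  task-2: need (1, 1, 1, 0) fits (5, 4, 2, 1); releases (3, 2, 3, 2), pool now (8, 6, 5, 3)
  task-0: need (5, 4, 2, 1) fits (8, 6, 5, 3); releases (1, 0, 0, 0), pool now (9, 6, 5, 3)
  task-6: need (4, 1, 3, 0) fits (9, 6, 5, 3); releases (2, 1, 0, 1), pool now (11, 7, 5, 4)
  task-5: need (4, 5, 1, 3) fits (11, 7, 5, 4); releases (0, 2, 2, 0), pool now (11, 9, 7, 4)


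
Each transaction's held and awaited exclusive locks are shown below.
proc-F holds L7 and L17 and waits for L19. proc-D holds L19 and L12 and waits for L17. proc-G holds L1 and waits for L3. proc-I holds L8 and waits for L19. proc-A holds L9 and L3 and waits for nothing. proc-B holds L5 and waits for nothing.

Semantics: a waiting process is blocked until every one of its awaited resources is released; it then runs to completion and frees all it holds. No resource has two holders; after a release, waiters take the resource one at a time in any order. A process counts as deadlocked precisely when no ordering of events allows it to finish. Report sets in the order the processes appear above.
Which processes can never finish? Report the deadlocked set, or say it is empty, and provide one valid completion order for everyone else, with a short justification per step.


Deadlocked: proc-F, proc-D and proc-I.
Key observation: proc-F -> proc-D -> proc-F is a circular wait — nothing in it can go first; proc-I waits into the deadlock from upstream.
A valid finishing order for the others: proc-B, proc-A, proc-G.
Verifying each step:
  proc-B waits on nothing -> runs at once and releases L5
  proc-A waits on nothing -> runs at once and releases L9 and L3
  run proc-G (all its waits — L3 — are resolved); releases L1


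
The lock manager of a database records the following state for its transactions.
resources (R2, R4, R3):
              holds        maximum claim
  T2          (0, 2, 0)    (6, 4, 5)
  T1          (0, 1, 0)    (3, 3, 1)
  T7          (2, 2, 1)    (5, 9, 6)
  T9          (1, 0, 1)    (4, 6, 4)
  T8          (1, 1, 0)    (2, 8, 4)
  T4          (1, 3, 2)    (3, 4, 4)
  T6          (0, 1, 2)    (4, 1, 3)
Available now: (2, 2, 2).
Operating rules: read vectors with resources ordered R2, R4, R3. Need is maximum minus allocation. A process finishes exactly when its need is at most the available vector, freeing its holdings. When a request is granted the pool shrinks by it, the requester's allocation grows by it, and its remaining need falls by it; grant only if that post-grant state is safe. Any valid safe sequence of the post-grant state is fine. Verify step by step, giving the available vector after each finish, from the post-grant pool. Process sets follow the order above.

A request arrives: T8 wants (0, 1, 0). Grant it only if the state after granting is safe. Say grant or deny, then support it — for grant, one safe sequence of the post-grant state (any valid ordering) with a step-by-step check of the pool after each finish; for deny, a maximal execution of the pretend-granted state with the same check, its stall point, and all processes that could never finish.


DENY. Granting would leave the state unsafe.
Key observation: after T4, T1 the pool peaks at (3, 5, 4), and each blocked process is short somewhere: T2 on R2, R3; T7 on R4, R3; T9 on R4; T8 on R4; T6 on R2.
Pretend the grant happened; the run T4, T1 goes as far as possible. Step-by-step check:
  pool = (2, 1, 2)
  T4: need (2, 1, 2) fits (2, 1, 2); releases (1, 3, 2), pool now (3, 4, 4)
  T1: need (3, 2, 1) fits (3, 4, 4); releases (0, 1, 0), pool now (3, 5, 4)
  blocked: T2 wants (6, 2, 5), pool (3, 5, 4) — not enough R2 and R3
  blocked: T7 wants (3, 7, 5), pool (3, 5, 4) — not enough R4 and R3
  blocked: T9 wants (3, 6, 3), pool (3, 5, 4) — not enough R4
  blocked: T8 wants (1, 6, 4), pool (3, 5, 4) — not enough R4
  blocked: T6 wants (4, 0, 1), pool (3, 5, 4) — not enough R2
Post-grant, the permanently blocked set is T2, T7, T9, T8 and T6.


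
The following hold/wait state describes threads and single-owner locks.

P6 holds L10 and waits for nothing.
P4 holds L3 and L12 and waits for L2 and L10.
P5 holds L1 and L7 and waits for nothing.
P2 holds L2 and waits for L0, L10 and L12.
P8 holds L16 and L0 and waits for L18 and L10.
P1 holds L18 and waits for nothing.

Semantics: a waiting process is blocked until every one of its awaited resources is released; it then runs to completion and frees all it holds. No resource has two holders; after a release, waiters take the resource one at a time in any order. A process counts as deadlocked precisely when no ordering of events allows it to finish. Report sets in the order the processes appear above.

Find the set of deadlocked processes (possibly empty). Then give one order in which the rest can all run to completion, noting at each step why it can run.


Deadlocked: P4 and P2.
Key observation: the wait chain closes on itself along P4 -> P2 -> P4; no other process is dragged down with it.
The rest can finish in the order P5, P1, P6, P8.
Check, step by step:
  P5: no waits; runs immediately, freeing L1 and L7
  P1: no waits; runs immediately, freeing L18
  P6: no waits; runs immediately, freeing L10
  run P8 (all its waits — L18 and L10 — are resolved); releases L16 and L0


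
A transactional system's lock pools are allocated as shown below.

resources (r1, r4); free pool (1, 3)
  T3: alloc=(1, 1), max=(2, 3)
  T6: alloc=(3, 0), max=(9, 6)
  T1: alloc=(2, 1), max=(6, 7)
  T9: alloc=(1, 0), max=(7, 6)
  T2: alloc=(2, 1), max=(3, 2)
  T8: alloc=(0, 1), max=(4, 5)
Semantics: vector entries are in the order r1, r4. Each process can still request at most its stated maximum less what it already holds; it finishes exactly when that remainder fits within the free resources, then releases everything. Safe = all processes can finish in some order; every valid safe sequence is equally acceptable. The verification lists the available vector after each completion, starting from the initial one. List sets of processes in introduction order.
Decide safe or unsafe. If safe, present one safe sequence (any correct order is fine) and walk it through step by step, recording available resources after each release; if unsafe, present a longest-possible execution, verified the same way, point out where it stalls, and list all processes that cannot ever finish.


The state is SAFE; one workable sequence: T2, T3, T8, T1, T6, T9.
Key observation: the first exact fit in this order is T2 — it needs (1, 1) with (1, 3) free, meeting a requested resource to the last unit.
Step-by-step check:
  pool = (1, 3)
  T2: need (1, 1) fits (1, 3); releases (2, 1), pool now (3, 4)
  T3: need (1, 2) fits (3, 4); releases (1, 1), pool now (4, 5)
  T8: need (4, 4) fits (4, 5); releases (0, 1), pool now (4, 6)
  T1: need (4, 6) fits (4, 6); releases (2, 1), pool now (6, 7)
  T6: need (6, 6) fits (6, 7); releases (3, 0), pool now (9, 7)
  T9: need (6, 6) fits (9, 7); releases (1, 0), pool now (10, 7)


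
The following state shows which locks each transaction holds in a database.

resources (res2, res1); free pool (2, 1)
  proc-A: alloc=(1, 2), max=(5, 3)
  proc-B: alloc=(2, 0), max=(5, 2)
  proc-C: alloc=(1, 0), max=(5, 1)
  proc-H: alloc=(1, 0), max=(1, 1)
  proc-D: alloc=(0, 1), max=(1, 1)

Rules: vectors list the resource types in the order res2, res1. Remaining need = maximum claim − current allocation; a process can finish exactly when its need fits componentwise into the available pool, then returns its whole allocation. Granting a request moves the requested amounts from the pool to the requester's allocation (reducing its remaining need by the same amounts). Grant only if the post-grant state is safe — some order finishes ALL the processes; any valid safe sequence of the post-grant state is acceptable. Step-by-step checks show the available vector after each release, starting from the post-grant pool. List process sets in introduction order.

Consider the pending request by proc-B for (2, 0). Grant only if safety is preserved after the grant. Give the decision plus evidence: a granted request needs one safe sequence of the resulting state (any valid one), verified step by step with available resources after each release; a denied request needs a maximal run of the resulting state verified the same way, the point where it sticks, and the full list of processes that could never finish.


GRANT: granting preserves safety; a valid post-grant sequence is proc-H, proc-D, proc-B, proc-C, proc-A.
Key observation: (0, 1) free after granting still covers proc-H first, and each release covers the next.
Step-by-step check of the post-grant state:
  pool = (0, 1)
  proc-H needs (0, 1) <= (0, 1) -> finishes; pool += (1, 0) = (1, 1)
  proc-D needs (1, 0) <= (1, 1) -> finishes; pool += (0, 1) = (1, 2)
  proc-B needs (1, 2) <= (1, 2) -> finishes; pool += (4, 0) = (5, 2)
  proc-C needs (4, 1) <= (5, 2) -> finishes; pool += (1, 0) = (6, 2)
  proc-A needs (4, 1) <= (6, 2) -> finishes; pool += (1, 2) = (7, 4)
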